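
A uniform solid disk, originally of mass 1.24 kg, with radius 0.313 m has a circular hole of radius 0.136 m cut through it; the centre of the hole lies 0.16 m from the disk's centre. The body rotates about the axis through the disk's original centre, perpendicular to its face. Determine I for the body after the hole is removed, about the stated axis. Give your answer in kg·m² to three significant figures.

Unpierced body about its centre: I₀ = (1/2)MR² = (1/2)(1.24)(0.313)² = 0.060741 kg·m².
The removed disk has mass m = M·(r/R)² = (1.24)(0.136/0.313)² = 0.23411 kg (same uniform areal density).
Its moment of inertia about the rotation axis (parallel-axis theorem): I_hole = (1/2)mr² + md² = (1/2)(0.23411)(0.136)² + (0.23411)(0.16)² = 0.0081581 kg·m².
Treating the hole as negative mass, I = I₀ − I_hole = 0.060741 − 0.0081581 = 0.052583 kg·m².

0.0526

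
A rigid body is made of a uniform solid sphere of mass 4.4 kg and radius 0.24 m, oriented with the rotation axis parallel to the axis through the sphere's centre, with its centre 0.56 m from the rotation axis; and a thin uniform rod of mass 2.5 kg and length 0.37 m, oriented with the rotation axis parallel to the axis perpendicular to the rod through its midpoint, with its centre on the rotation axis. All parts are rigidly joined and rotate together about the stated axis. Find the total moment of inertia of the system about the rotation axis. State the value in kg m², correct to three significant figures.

Solid sphere: I_cm = (2/5)MR² = (2/5)(4.4)(0.24)² = 0.10138 kg m²; centre at d = 0.56 m, so I = I_cm + Md² gives I = 0.10138 + (4.4)(0.56)² = 1.4812 kg m².
Thin rod: I_cm = (1/12)ML² = (1/12)(2.5)(0.37)² = 0.028521 kg m²; axis through the centre, so I = 0.028521 kg m².
Total I = 1.4812 + 0.028521 = 1.5097 kg m².

1.51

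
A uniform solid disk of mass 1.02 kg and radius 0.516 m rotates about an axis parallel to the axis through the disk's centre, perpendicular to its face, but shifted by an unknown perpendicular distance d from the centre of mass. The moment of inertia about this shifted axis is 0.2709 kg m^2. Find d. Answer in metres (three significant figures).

0.364

About the centre-of-mass axis, I_cm = (1/2)MR² = (1/2)(1.02)(0.516)² = 0.13579 kg m^2.
Parallel axis theorem: I = I_cm + Md², so Md² = 0.2709 − 0.13579 = 0.13511 kg m^2.
d = √(0.13511 / 1.02) = 0.36395 m.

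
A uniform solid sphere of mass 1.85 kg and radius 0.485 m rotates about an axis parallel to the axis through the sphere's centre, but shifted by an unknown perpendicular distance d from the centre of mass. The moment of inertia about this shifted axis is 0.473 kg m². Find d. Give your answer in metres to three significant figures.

About the centre-of-mass axis, I_cm = (2/5)MR² = (2/5)(1.85)(0.485)² = 0.17407 kg m².
Parallel axis theorem: I = I_cm + Md², so Md² = 0.473 − 0.17407 = 0.29893 kg m².
d = √(0.29893 / 1.85) = 0.40198 m.

0.402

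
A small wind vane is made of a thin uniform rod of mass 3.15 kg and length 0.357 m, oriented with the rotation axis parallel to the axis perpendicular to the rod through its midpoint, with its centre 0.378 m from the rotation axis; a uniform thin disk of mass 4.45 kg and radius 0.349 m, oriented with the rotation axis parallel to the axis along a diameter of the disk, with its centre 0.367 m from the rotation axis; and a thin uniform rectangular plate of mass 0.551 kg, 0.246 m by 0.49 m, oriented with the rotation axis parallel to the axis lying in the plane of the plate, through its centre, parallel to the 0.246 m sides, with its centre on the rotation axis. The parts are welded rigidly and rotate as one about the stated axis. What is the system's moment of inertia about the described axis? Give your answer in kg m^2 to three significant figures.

1.23

Thin rod: I_cm = (1/12)ML² = (1/12)(3.15)(0.357)² = 0.033455 kg m^2; centre at d = 0.378 m, so I = I_cm + Md² gives I = 0.033455 + (3.15)(0.378)² = 0.48354 kg m^2.
Thin disk: I_cm = (1/4)MR² = (1/4)(4.45)(0.349)² = 0.1355 kg m^2; centre at d = 0.367 m, so I = I_cm + Md² gives I = 0.1355 + (4.45)(0.367)² = 0.73487 kg m^2.
Rectangular plate: I_cm = (1/12)Mb² = (1/12)(0.551)(0.49)² = 0.011025 kg m^2; axis through the centre, so I = 0.011025 kg m^2.
Total I = 0.48354 + 0.73487 + 0.011025 = 1.2294 kg m^2.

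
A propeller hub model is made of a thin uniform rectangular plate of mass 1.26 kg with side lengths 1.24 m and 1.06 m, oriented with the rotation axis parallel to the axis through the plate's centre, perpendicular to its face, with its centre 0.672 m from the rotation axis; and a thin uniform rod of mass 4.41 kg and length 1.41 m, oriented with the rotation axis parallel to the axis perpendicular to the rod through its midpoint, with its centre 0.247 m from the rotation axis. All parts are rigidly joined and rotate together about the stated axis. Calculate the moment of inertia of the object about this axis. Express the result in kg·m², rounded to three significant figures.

1.85

Rectangular plate: I_cm = (1/12)M(a²+b²) = (1/12)(1.26)[(1.24)² + (1.06)²] = 0.27943 kg·m²; centre at d = 0.672 m, so the parallel axis theorem gives I = 0.27943 + (1.26)(0.672)² = 0.84842 kg·m².
Thin rod: I_cm = (1/12)ML² = (1/12)(4.41)(1.41)² = 0.73063 kg·m²; centre at d = 0.247 m, so the parallel axis theorem gives I = 0.73063 + (4.41)(0.247)² = 0.99968 kg·m².
Total I = 0.84842 + 0.99968 = 1.8481 kg·m².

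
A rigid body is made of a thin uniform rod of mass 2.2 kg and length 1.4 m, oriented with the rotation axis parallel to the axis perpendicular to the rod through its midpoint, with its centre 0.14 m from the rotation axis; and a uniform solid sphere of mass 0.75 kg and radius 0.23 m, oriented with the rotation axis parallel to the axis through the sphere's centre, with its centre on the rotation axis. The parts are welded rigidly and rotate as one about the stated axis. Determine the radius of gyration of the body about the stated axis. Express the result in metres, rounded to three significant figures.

Thin rod: I_cm = (1/12)ML² = (1/12)(2.2)(1.4)² = 0.35933 kg·m²; centre at d = 0.14 m, so the parallel axis theorem gives I = 0.35933 + (2.2)(0.14)² = 0.40245 kg·m².
Solid sphere: I_cm = (2/5)MR² = (2/5)(0.75)(0.23)² = 0.01587 kg·m²; axis through the centre, so I = 0.01587 kg·m².
Total I = 0.41832 kg·m²; total mass M = 2.95 kg.
k = √(I/M) = √(0.41832/2.95) = 0.37657 m.

0.377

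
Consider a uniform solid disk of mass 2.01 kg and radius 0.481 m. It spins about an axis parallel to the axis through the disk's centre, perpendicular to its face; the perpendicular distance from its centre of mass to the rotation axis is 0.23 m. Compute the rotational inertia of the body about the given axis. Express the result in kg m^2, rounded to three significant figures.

I_cm = (1/2)MR² = (1/2)(2.01)(0.481)² = 0.23252 kg m^2; centre at d = 0.23 m, so the parallel axis theorem gives I = 0.23252 + (2.01)(0.23)² = 0.33885 kg m^2.

0.339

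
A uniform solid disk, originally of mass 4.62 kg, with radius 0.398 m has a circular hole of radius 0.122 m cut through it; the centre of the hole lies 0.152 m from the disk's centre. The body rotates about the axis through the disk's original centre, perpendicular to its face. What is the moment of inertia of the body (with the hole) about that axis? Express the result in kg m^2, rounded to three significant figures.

Unpierced body about its centre: I₀ = (1/2)MR² = (1/2)(4.62)(0.398)² = 0.36591 kg m^2.
The removed disk has mass m = M·(r/R)² = (4.62)(0.122/0.398)² = 0.43411 kg (same uniform areal density).
Its moment of inertia about the rotation axis (parallel-axis theorem): I_hole = (1/2)mr² + md² = (1/2)(0.43411)(0.122)² + (0.43411)(0.152)² = 0.01326 kg m^2.
Treating the hole as negative mass, I = I₀ − I_hole = 0.36591 − 0.01326 = 0.35265 kg m^2.

0.353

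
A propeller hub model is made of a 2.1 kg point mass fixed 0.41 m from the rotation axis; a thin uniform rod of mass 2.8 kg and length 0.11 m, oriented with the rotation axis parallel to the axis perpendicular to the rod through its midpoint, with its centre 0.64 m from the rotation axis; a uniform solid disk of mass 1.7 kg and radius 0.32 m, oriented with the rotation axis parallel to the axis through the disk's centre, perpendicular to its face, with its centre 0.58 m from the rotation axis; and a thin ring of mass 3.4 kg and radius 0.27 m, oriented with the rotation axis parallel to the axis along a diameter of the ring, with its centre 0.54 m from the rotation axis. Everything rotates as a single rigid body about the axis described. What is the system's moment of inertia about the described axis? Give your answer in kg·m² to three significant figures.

Point mass: I_cm = 0; centre at d = 0.41 m, so I = I_cm + Md² gives I = 0 + (2.1)(0.41)² = 0.35301 kg·m².
Thin rod: I_cm = (1/12)ML² = (1/12)(2.8)(0.11)² = 0.0028233 kg·m²; centre at d = 0.64 m, so I = I_cm + Md² gives I = 0.0028233 + (2.8)(0.64)² = 1.1497 kg·m².
Solid disk: I_cm = (1/2)MR² = (1/2)(1.7)(0.32)² = 0.08704 kg·m²; centre at d = 0.58 m, so I = I_cm + Md² gives I = 0.08704 + (1.7)(0.58)² = 0.65892 kg·m².
Thin ring: I_cm = (1/2)MR² = (1/2)(3.4)(0.27)² = 0.12393 kg·m²; centre at d = 0.54 m, so I = I_cm + Md² gives I = 0.12393 + (3.4)(0.54)² = 1.1154 kg·m².
Total I = 0.35301 + 1.1497 + 0.65892 + 1.1154 = 3.277 kg·m².

3.28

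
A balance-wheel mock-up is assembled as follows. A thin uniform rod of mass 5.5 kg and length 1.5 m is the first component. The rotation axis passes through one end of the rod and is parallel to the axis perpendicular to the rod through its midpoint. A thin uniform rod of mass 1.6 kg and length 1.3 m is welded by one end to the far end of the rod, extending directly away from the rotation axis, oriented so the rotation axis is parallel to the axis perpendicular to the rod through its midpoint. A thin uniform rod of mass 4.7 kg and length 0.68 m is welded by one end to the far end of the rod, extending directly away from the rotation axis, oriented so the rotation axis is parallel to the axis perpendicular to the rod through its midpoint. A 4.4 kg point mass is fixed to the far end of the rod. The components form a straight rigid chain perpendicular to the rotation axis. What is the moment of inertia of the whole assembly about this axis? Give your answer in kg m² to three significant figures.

112

Thin rod: I_cm = (1/12)ML² = (1/12)(5.5)(1.5)² = 1.0312 kg m²; centre at d = 0.75 m, so I = I_cm + Md² gives I = 1.0312 + (5.5)(0.75)² = 4.125 kg m².
Thin rod: I_cm = (1/12)ML² = (1/12)(1.6)(1.3)² = 0.22533 kg m²; centre at d = 0.75 + 0.75 + 0.65 = 2.15 m, so I = I_cm + Md² gives I = 0.22533 + (1.6)(2.15)² = 7.6213 kg m².
Thin rod: I_cm = (1/12)ML² = (1/12)(4.7)(0.68)² = 0.18111 kg m²; centre at d = 0.75 + 0.75 + 0.65 + 0.65 + 0.34 = 3.14 m, so I = I_cm + Md² gives I = 0.18111 + (4.7)(3.14)² = 46.521 kg m².
Point mass: I_cm = 0; centre at d = 0.75 + 0.75 + 0.65 + 0.65 + 0.34 + 0.34 = 3.48 m, so I = I_cm + Md² gives I = 0 + (4.4)(3.48)² = 53.286 kg m².
Total I = 4.125 + 7.6213 + 46.521 + 53.286 = 111.55 kg m².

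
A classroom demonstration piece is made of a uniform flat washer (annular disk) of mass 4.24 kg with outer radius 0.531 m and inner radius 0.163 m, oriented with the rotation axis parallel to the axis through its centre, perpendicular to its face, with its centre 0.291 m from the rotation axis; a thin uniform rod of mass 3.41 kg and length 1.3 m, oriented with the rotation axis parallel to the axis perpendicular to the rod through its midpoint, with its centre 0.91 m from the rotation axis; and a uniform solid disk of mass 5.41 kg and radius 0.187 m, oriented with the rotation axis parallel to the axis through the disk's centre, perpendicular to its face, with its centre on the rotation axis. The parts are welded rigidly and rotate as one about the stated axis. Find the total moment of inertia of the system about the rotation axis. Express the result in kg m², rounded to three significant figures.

4.41

Annular disk: I_cm = (1/2)M(R²+r²) = (1/2)(4.24)[(0.531)² + (0.163)²] = 0.65408 kg m²; centre at d = 0.291 m, so the parallel axis theorem gives I = 0.65408 + (4.24)(0.291)² = 1.0131 kg m².
Thin rod: I_cm = (1/12)ML² = (1/12)(3.41)(1.3)² = 0.48024 kg m²; centre at d = 0.91 m, so the parallel axis theorem gives I = 0.48024 + (3.41)(0.91)² = 3.3041 kg m².
Solid disk: I_cm = (1/2)MR² = (1/2)(5.41)(0.187)² = 0.094591 kg m²; axis through the centre, so I = 0.094591 kg m².
Total I = 1.0131 + 3.3041 + 0.094591 = 4.4118 kg m².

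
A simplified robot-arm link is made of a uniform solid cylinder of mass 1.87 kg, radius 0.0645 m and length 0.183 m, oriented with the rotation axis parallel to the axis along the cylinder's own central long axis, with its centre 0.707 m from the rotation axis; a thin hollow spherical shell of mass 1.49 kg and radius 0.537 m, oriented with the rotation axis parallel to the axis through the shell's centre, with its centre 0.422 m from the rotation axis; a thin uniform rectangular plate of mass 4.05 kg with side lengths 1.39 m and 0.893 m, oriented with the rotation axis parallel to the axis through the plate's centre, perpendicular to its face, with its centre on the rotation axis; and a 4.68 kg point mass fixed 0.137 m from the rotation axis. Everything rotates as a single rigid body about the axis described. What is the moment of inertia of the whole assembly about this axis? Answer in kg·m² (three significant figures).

2.50

Solid cylinder: I_cm = (1/2)MR² = (1/2)(1.87)(0.0645)² = 0.0038898 kg·m²; centre at d = 0.707 m, so I = I_cm + Md² gives I = 0.0038898 + (1.87)(0.707)² = 0.93861 kg·m².
Spherical shell: I_cm = (2/3)MR² = (2/3)(1.49)(0.537)² = 0.28645 kg·m²; centre at d = 0.422 m, so I = I_cm + Md² gives I = 0.28645 + (1.49)(0.422)² = 0.55179 kg·m².
Rectangular plate: I_cm = (1/12)M(a²+b²) = (1/12)(4.05)[(1.39)² + (0.893)²] = 0.92122 kg·m²; axis through the centre, so I = 0.92122 kg·m².
Point mass: I_cm = 0; centre at d = 0.137 m, so I = I_cm + Md² gives I = 0 + (4.68)(0.137)² = 0.087839 kg·m².
Total I = 0.93861 + 0.55179 + 0.92122 + 0.087839 = 2.4995 kg·m².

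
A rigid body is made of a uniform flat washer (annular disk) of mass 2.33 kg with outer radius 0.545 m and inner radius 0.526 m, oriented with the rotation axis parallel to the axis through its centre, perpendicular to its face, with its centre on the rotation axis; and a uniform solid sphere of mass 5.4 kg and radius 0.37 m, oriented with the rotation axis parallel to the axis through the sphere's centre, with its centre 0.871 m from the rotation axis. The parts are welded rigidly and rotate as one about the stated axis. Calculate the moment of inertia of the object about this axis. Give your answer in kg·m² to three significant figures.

5.06

Annular disk: I_cm = (1/2)M(R²+r²) = (1/2)(2.33)[(0.545)² + (0.526)²] = 0.66836 kg·m²; axis through the centre, so I = 0.66836 kg·m².
Solid sphere: I_cm = (2/5)MR² = (2/5)(5.4)(0.37)² = 0.2957 kg·m²; centre at d = 0.871 m, so the parallel axis theorem gives I = 0.2957 + (5.4)(0.871)² = 4.3924 kg·m².
Total I = 0.66836 + 4.3924 = 5.0607 kg·m².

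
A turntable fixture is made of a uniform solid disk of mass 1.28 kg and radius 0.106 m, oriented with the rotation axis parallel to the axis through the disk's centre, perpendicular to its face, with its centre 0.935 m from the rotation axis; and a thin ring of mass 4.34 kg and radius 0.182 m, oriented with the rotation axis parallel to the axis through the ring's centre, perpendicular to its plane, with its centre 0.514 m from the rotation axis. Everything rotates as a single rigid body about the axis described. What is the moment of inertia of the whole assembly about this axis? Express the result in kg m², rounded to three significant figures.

Solid disk: I_cm = (1/2)MR² = (1/2)(1.28)(0.106)² = 0.007191 kg m²; centre at d = 0.935 m, so I = I_cm + Md² gives I = 0.007191 + (1.28)(0.935)² = 1.1262 kg m².
Thin ring: I_cm = MR² = (4.34)(0.182)² = 0.14376 kg m²; centre at d = 0.514 m, so I = I_cm + Md² gives I = 0.14376 + (4.34)(0.514)² = 1.2904 kg m².
Total I = 1.1262 + 1.2904 = 2.4166 kg m².

2.42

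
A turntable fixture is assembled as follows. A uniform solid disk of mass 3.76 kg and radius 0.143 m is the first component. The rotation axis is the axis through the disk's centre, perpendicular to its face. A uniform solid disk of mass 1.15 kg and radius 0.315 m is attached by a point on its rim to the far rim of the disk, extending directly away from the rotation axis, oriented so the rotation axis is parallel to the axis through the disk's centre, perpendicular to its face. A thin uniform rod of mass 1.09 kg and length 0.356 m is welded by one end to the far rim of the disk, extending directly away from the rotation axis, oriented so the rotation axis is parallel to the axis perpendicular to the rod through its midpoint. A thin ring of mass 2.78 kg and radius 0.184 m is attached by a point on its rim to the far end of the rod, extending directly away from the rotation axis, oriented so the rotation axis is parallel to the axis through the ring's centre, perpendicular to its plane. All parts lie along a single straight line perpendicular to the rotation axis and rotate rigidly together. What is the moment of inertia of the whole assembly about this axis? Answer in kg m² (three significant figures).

6.22

Solid disk: I_cm = (1/2)MR² = (1/2)(3.76)(0.143)² = 0.038444 kg m²; axis through the centre, so I = 0.038444 kg m².
Solid disk: I_cm = (1/2)MR² = (1/2)(1.15)(0.315)² = 0.057054 kg m²; centre at d = 0.143 + 0.315 = 0.458 m, so the parallel axis theorem gives I = 0.057054 + (1.15)(0.458)² = 0.29828 kg m².
Thin rod: I_cm = (1/12)ML² = (1/12)(1.09)(0.356)² = 0.011512 kg m²; centre at d = 0.143 + 0.315 + 0.315 + 0.178 = 0.951 m, so the parallel axis theorem gives I = 0.011512 + (1.09)(0.951)² = 0.99731 kg m².
Thin ring: I_cm = MR² = (2.78)(0.184)² = 0.09412 kg m²; centre at d = 0.143 + 0.315 + 0.315 + 0.178 + 0.178 + 0.184 = 1.313 m, so the parallel axis theorem gives I = 0.09412 + (2.78)(1.313)² = 4.8868 kg m².
Total I = 0.038444 + 0.29828 + 0.99731 + 4.8868 = 6.2208 kg m².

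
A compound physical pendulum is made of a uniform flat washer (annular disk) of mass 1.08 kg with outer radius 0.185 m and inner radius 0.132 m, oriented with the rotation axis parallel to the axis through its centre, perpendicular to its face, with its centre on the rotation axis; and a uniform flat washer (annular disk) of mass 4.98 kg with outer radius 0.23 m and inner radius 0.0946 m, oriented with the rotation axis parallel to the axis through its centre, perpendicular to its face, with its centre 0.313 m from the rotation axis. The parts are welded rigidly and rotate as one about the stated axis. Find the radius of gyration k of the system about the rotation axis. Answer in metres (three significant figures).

Annular disk: I_cm = (1/2)M(R²+r²) = (1/2)(1.08)[(0.185)² + (0.132)²] = 0.02789 kg m^2; axis through the centre, so I = 0.02789 kg m^2.
Annular disk: I_cm = (1/2)M(R²+r²) = (1/2)(4.98)[(0.23)² + (0.0946)²] = 0.154 kg m^2; centre at d = 0.313 m, so I = I_cm + Md² gives I = 0.154 + (4.98)(0.313)² = 0.64189 kg m^2.
Total I = 0.66978 kg m^2; total mass M = 6.06 kg.
k = √(I/M) = √(0.66978/6.06) = 0.33245 m.

0.332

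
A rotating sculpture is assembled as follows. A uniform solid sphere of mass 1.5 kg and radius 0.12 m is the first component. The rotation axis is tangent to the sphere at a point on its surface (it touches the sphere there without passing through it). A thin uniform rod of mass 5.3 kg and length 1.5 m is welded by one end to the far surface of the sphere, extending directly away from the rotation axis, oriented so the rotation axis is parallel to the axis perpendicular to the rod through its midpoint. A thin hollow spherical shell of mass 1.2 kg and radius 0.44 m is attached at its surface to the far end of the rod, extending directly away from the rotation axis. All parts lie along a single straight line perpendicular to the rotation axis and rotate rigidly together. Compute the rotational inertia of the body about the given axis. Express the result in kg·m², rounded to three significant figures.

Solid sphere: I_cm = (2/5)MR² = (2/5)(1.5)(0.12)² = 0.00864 kg·m²; centre at d = 0.12 m, so I = I_cm + Md² gives I = 0.00864 + (1.5)(0.12)² = 0.03024 kg·m².
Thin rod: I_cm = (1/12)ML² = (1/12)(5.3)(1.5)² = 0.99375 kg·m²; centre at d = 0.12 + 0.12 + 0.75 = 0.99 m, so I = I_cm + Md² gives I = 0.99375 + (5.3)(0.99)² = 6.1883 kg·m².
Spherical shell: I_cm = (2/3)MR² = (2/3)(1.2)(0.44)² = 0.15488 kg·m²; centre at d = 0.12 + 0.12 + 0.75 + 0.75 + 0.44 = 2.18 m, so I = I_cm + Md² gives I = 0.15488 + (1.2)(2.18)² = 5.8578 kg·m².
Total I = 0.03024 + 6.1883 + 5.8578 = 12.076 kg·m².

12.1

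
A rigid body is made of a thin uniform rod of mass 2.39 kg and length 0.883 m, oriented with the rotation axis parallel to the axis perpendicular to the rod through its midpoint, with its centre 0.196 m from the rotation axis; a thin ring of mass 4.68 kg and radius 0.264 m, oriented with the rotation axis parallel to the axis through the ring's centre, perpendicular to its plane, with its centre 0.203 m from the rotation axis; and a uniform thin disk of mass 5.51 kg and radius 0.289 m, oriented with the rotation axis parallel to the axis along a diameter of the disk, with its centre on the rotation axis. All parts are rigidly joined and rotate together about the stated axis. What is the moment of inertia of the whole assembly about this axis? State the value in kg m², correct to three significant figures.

Thin rod: I_cm = (1/12)ML² = (1/12)(2.39)(0.883)² = 0.15529 kg m²; centre at d = 0.196 m, so the parallel axis theorem gives I = 0.15529 + (2.39)(0.196)² = 0.2471 kg m².
Thin ring: I_cm = MR² = (4.68)(0.264)² = 0.32618 kg m²; centre at d = 0.203 m, so the parallel axis theorem gives I = 0.32618 + (4.68)(0.203)² = 0.51904 kg m².
Thin disk: I_cm = (1/4)MR² = (1/4)(5.51)(0.289)² = 0.11505 kg m²; axis through the centre, so I = 0.11505 kg m².
Total I = 0.2471 + 0.51904 + 0.11505 = 0.88119 kg m².

0.881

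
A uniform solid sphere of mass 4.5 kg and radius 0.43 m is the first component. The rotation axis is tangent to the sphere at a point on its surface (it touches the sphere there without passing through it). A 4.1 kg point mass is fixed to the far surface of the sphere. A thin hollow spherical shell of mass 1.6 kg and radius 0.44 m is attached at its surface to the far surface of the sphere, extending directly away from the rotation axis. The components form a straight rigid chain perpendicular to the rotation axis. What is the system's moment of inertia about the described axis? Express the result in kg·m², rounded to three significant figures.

7.11

Solid sphere: I_cm = (2/5)MR² = (2/5)(4.5)(0.43)² = 0.33282 kg·m²; centre at d = 0.43 m, so the parallel axis theorem gives I = 0.33282 + (4.5)(0.43)² = 1.1649 kg·m².
Point mass: I_cm = 0; centre at d = 0.43 + 0.43 = 0.86 m, so the parallel axis theorem gives I = 0 + (4.1)(0.86)² = 3.0324 kg·m².
Spherical shell: I_cm = (2/3)MR² = (2/3)(1.6)(0.44)² = 0.20651 kg·m²; centre at d = 0.43 + 0.43 + 0.44 = 1.3 m, so the parallel axis theorem gives I = 0.20651 + (1.6)(1.3)² = 2.9105 kg·m².
Total I = 1.1649 + 3.0324 + 2.9105 = 7.1077 kg·m².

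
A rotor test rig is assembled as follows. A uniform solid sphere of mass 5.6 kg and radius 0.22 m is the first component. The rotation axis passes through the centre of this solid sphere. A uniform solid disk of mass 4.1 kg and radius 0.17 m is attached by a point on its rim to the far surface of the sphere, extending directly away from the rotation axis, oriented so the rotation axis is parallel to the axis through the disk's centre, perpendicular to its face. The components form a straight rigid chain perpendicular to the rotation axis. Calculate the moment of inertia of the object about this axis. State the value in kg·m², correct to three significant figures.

0.791

Solid sphere: I_cm = (2/5)MR² = (2/5)(5.6)(0.22)² = 0.10842 kg·m²; axis through the centre, so I = 0.10842 kg·m².
Solid disk: I_cm = (1/2)MR² = (1/2)(4.1)(0.17)² = 0.059245 kg·m²; centre at d = 0.22 + 0.17 = 0.39 m, so the parallel axis theorem gives I = 0.059245 + (4.1)(0.39)² = 0.68285 kg·m².
Total I = 0.10842 + 0.68285 = 0.79127 kg·m².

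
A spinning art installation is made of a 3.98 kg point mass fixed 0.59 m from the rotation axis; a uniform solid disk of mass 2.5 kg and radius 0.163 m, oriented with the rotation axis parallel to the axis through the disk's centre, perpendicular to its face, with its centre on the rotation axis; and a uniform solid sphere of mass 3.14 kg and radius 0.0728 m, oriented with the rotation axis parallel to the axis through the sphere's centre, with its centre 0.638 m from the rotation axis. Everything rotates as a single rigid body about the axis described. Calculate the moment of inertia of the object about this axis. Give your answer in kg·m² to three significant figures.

Point mass: I_cm = 0; centre at d = 0.59 m, so the parallel axis theorem gives I = 0 + (3.98)(0.59)² = 1.3854 kg·m².
Solid disk: I_cm = (1/2)MR² = (1/2)(2.5)(0.163)² = 0.033211 kg·m²; axis through the centre, so I = 0.033211 kg·m².
Solid sphere: I_cm = (2/5)MR² = (2/5)(3.14)(0.0728)² = 0.0066566 kg·m²; centre at d = 0.638 m, so the parallel axis theorem gives I = 0.0066566 + (3.14)(0.638)² = 1.2848 kg·m².
Total I = 1.3854 + 0.033211 + 1.2848 = 2.7034 kg·m².

2.70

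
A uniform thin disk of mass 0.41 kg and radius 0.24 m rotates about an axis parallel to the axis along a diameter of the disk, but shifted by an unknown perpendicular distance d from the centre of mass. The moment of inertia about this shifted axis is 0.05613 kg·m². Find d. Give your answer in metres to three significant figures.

About the centre-of-mass axis, I_cm = (1/4)MR² = (1/4)(0.41)(0.24)² = 0.005904 kg·m².
Parallel axis theorem: I = I_cm + Md², so Md² = 0.05613 − 0.005904 = 0.050226 kg·m².
d = √(0.050226 / 0.41) = 0.35 m.

0.350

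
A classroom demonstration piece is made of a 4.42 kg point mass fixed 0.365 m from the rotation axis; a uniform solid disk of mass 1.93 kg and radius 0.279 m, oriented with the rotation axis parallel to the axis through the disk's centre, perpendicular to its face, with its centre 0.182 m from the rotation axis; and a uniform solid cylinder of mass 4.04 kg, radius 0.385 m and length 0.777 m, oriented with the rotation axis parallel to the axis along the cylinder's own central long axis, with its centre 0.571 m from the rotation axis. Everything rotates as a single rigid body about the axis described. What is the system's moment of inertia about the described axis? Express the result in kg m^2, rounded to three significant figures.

Point mass: I_cm = 0; centre at d = 0.365 m, so the parallel axis theorem gives I = 0 + (4.42)(0.365)² = 0.58885 kg m^2.
Solid disk: I_cm = (1/2)MR² = (1/2)(1.93)(0.279)² = 0.075117 kg m^2; centre at d = 0.182 m, so the parallel axis theorem gives I = 0.075117 + (1.93)(0.182)² = 0.13905 kg m^2.
Solid cylinder: I_cm = (1/2)MR² = (1/2)(4.04)(0.385)² = 0.29941 kg m^2; centre at d = 0.571 m, so the parallel axis theorem gives I = 0.29941 + (4.04)(0.571)² = 1.6166 kg m^2.
Total I = 0.58885 + 0.13905 + 1.6166 = 2.3445 kg m^2.

2.34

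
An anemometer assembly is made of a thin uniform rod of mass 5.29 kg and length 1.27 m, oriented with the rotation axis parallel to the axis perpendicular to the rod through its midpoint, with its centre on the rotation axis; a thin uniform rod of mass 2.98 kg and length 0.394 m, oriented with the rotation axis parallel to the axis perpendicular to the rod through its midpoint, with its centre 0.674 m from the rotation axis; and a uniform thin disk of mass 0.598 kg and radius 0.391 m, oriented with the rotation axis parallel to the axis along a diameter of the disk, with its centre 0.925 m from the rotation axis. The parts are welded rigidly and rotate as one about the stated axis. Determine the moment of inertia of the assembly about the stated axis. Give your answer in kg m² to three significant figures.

Thin rod: I_cm = (1/12)ML² = (1/12)(5.29)(1.27)² = 0.71102 kg m²; axis through the centre, so I = 0.71102 kg m².
Thin rod: I_cm = (1/12)ML² = (1/12)(2.98)(0.394)² = 0.03855 kg m²; centre at d = 0.674 m, so the parallel axis theorem gives I = 0.03855 + (2.98)(0.674)² = 1.3923 kg m².
Thin disk: I_cm = (1/4)MR² = (1/4)(0.598)(0.391)² = 0.022856 kg m²; centre at d = 0.925 m, so the parallel axis theorem gives I = 0.022856 + (0.598)(0.925)² = 0.53452 kg m².
Total I = 0.71102 + 1.3923 + 0.53452 = 2.6378 kg m².

2.64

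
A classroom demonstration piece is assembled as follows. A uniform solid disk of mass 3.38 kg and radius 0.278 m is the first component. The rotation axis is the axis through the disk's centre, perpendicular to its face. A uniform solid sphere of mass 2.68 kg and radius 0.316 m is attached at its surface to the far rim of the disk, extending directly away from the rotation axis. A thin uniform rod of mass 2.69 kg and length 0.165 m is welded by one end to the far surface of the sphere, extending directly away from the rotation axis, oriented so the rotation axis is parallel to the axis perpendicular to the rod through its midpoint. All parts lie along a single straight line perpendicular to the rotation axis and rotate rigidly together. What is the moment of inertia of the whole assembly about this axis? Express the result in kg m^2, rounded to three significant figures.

3.84

Solid disk: I_cm = (1/2)MR² = (1/2)(3.38)(0.278)² = 0.13061 kg m^2; axis through the centre, so I = 0.13061 kg m^2.
Solid sphere: I_cm = (2/5)MR² = (2/5)(2.68)(0.316)² = 0.10705 kg m^2; centre at d = 0.278 + 0.316 = 0.594 m, so the parallel axis theorem gives I = 0.10705 + (2.68)(0.594)² = 1.0526 kg m^2.
Thin rod: I_cm = (1/12)ML² = (1/12)(2.69)(0.165)² = 0.0061029 kg m^2; centre at d = 0.278 + 0.316 + 0.316 + 0.0825 = 0.9925 m, so the parallel axis theorem gives I = 0.0061029 + (2.69)(0.9925)² = 2.6559 kg m^2.
Total I = 0.13061 + 1.0526 + 2.6559 = 3.8392 kg m^2.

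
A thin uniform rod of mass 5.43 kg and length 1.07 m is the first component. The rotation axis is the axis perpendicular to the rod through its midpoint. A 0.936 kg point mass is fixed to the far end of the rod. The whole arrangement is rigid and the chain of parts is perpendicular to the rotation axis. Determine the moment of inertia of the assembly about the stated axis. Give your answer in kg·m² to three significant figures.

Thin rod: I_cm = (1/12)ML² = (1/12)(5.43)(1.07)² = 0.51807 kg·m²; axis through the centre, so I = 0.51807 kg·m².
Point mass: I_cm = 0; centre at d = 0.535 m, so I = I_cm + Md² gives I = 0 + (0.936)(0.535)² = 0.26791 kg·m².
Total I = 0.51807 + 0.26791 = 0.78597 kg·m².

0.786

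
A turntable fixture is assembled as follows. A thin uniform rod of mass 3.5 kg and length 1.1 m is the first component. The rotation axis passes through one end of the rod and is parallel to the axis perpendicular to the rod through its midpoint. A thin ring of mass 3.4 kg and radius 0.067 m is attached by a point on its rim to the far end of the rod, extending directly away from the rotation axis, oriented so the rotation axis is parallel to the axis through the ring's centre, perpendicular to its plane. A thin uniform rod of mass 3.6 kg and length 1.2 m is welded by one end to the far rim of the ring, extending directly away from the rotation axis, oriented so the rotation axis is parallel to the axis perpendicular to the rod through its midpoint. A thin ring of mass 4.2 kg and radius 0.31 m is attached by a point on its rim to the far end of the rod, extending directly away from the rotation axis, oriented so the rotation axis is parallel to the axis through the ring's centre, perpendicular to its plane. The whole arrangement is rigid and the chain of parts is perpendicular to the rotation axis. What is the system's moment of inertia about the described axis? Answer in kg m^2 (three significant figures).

50.6

Thin rod: I_cm = (1/12)ML² = (1/12)(3.5)(1.1)² = 0.35292 kg m^2; centre at d = 0.55 m, so I = I_cm + Md² gives I = 0.35292 + (3.5)(0.55)² = 1.4117 kg m^2.
Thin ring: I_cm = MR² = (3.4)(0.067)² = 0.015263 kg m^2; centre at d = 0.55 + 0.55 + 0.067 = 1.167 m, so I = I_cm + Md² gives I = 0.015263 + (3.4)(1.167)² = 4.6457 kg m^2.
Thin rod: I_cm = (1/12)ML² = (1/12)(3.6)(1.2)² = 0.432 kg m^2; centre at d = 0.55 + 0.55 + 0.067 + 0.067 + 0.6 = 1.834 m, so I = I_cm + Md² gives I = 0.432 + (3.6)(1.834)² = 12.541 kg m^2.
Thin ring: I_cm = MR² = (4.2)(0.31)² = 0.40362 kg m^2; centre at d = 0.55 + 0.55 + 0.067 + 0.067 + 0.6 + 0.6 + 0.31 = 2.744 m, so I = I_cm + Md² gives I = 0.40362 + (4.2)(2.744)² = 32.028 kg m^2.
Total I = 1.4117 + 4.6457 + 12.541 + 32.028 = 50.626 kg m^2.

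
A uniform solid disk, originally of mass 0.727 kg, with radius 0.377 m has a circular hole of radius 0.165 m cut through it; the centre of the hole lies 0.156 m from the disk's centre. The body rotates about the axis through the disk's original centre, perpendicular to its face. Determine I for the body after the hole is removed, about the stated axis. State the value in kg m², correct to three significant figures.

Unpierced body about its centre: I₀ = (1/2)MR² = (1/2)(0.727)(0.377)² = 0.051664 kg m².
The removed disk has mass m = M·(r/R)² = (0.727)(0.165/0.377)² = 0.13926 kg (same uniform areal density).
Its moment of inertia about the rotation axis (parallel-axis theorem): I_hole = (1/2)mr² + md² = (1/2)(0.13926)(0.165)² + (0.13926)(0.156)² = 0.0052846 kg m².
Treating the hole as negative mass, I = I₀ − I_hole = 0.051664 − 0.0052846 = 0.046379 kg m².

0.0464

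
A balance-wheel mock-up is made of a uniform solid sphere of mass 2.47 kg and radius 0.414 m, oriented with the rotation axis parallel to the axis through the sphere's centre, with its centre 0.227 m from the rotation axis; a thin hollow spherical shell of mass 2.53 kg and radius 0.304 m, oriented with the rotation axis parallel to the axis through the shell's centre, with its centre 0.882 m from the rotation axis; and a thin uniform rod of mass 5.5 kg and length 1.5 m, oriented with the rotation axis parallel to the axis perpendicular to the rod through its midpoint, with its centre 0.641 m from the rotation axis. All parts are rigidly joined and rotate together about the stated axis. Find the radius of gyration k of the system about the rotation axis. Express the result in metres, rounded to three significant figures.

0.738

Solid sphere: I_cm = (2/5)MR² = (2/5)(2.47)(0.414)² = 0.16934 kg m^2; centre at d = 0.227 m, so I = I_cm + Md² gives I = 0.16934 + (2.47)(0.227)² = 0.29662 kg m^2.
Spherical shell: I_cm = (2/3)MR² = (2/3)(2.53)(0.304)² = 0.15587 kg m^2; centre at d = 0.882 m, so I = I_cm + Md² gives I = 0.15587 + (2.53)(0.882)² = 2.124 kg m^2.
Thin rod: I_cm = (1/12)ML² = (1/12)(5.5)(1.5)² = 1.0312 kg m^2; centre at d = 0.641 m, so I = I_cm + Md² gives I = 1.0312 + (5.5)(0.641)² = 3.2911 kg m^2.
Total I = 5.7117 kg m^2; total mass M = 10.5 kg.
k = √(I/M) = √(5.7117/10.5) = 0.73755 m.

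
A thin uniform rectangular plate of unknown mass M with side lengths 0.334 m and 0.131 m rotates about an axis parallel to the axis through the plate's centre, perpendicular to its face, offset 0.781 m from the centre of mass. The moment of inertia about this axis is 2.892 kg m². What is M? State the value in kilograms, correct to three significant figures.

I = I_cm + Md² = (1/12)M(a²+b²) + Md² = M·[0.0833333·[(0.334)² + (0.131)²] + (0.781)²] = M·0.62069.
So M = 2.892 / 0.62069 = 4.6594 kg.

4.66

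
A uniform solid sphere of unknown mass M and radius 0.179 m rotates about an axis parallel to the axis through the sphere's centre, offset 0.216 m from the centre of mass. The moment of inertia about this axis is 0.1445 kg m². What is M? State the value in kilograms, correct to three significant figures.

I = I_cm + Md² = (2/5)MR² + Md² = M·[0.4·(0.179)² + (0.216)²] = M·0.059472.
So M = 0.1445 / 0.059472 = 2.4297 kg.

2.43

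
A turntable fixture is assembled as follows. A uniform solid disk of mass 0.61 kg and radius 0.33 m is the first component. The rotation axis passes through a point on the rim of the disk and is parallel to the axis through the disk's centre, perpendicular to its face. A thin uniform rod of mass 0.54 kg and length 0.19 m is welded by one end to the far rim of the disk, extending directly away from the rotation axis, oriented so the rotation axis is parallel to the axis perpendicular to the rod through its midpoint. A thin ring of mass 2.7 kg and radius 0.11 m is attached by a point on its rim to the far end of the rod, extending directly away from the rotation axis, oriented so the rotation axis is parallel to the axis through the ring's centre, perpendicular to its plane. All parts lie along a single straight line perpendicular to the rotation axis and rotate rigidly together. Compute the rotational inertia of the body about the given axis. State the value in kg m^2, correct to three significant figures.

Solid disk: I_cm = (1/2)MR² = (1/2)(0.61)(0.33)² = 0.033215 kg m^2; centre at d = 0.33 m, so the parallel axis theorem gives I = 0.033215 + (0.61)(0.33)² = 0.099643 kg m^2.
Thin rod: I_cm = (1/12)ML² = (1/12)(0.54)(0.19)² = 0.0016245 kg m^2; centre at d = 0.33 + 0.33 + 0.095 = 0.755 m, so the parallel axis theorem gives I = 0.0016245 + (0.54)(0.755)² = 0.30944 kg m^2.
Thin ring: I_cm = MR² = (2.7)(0.11)² = 0.03267 kg m^2; centre at d = 0.33 + 0.33 + 0.095 + 0.095 + 0.11 = 0.96 m, so the parallel axis theorem gives I = 0.03267 + (2.7)(0.96)² = 2.521 kg m^2.
Total I = 0.099643 + 0.30944 + 2.521 = 2.9301 kg m^2.

2.93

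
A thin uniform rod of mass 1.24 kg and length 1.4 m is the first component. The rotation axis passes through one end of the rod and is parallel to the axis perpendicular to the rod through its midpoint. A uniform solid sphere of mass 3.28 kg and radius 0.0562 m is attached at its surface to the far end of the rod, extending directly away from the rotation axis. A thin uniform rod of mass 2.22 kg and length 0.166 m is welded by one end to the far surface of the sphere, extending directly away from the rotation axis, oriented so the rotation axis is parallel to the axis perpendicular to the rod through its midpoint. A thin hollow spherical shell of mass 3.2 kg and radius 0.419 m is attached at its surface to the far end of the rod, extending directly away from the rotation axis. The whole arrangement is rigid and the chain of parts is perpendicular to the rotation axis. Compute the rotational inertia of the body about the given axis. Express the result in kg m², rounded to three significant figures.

27.9

Thin rod: I_cm = (1/12)ML² = (1/12)(1.24)(1.4)² = 0.20253 kg m²; centre at d = 0.7 m, so the parallel axis theorem gives I = 0.20253 + (1.24)(0.7)² = 0.81013 kg m².
Solid sphere: I_cm = (2/5)MR² = (2/5)(3.28)(0.0562)² = 0.0041439 kg m²; centre at d = 0.7 + 0.7 + 0.0562 = 1.4562 m, so the parallel axis theorem gives I = 0.0041439 + (3.28)(1.4562)² = 6.9594 kg m².
Thin rod: I_cm = (1/12)ML² = (1/12)(2.22)(0.166)² = 0.0050979 kg m²; centre at d = 0.7 + 0.7 + 0.0562 + 0.0562 + 0.083 = 1.5954 m, so the parallel axis theorem gives I = 0.0050979 + (2.22)(1.5954)² = 5.6557 kg m².
Spherical shell: I_cm = (2/3)MR² = (2/3)(3.2)(0.419)² = 0.37453 kg m²; centre at d = 0.7 + 0.7 + 0.0562 + 0.0562 + 0.083 + 0.083 + 0.419 = 2.0974 m, so the parallel axis theorem gives I = 0.37453 + (3.2)(2.0974)² = 14.452 kg m².
Total I = 0.81013 + 6.9594 + 5.6557 + 14.452 = 27.877 kg m².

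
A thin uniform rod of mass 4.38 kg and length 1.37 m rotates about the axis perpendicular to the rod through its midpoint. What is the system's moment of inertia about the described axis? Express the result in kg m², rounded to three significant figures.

0.685

I_cm = (1/12)ML² = (1/12)(4.38)(1.37)² = 0.68507 kg m²; axis through the centre, so I = 0.68507 kg m².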